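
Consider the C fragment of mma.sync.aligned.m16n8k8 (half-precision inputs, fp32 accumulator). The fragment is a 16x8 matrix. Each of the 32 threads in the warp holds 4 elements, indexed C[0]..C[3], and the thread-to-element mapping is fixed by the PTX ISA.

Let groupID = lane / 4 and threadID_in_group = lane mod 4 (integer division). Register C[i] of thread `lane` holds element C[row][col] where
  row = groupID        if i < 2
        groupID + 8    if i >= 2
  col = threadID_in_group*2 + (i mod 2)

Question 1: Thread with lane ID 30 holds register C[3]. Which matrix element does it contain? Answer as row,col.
lane 30->30/4=7, 30 mod 4=2
i=3  r:7+8->15  c:2·2+1->5

15,5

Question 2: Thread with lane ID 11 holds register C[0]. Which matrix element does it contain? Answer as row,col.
2,6

L=11⇒gr=11>>2=2, th=11&3=3
[0]⇒row 2+0=2  col 3·2+0=6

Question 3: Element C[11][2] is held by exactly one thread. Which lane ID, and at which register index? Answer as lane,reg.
r=11->g=3,rb=1  c=2->t=1,b0=0
L=3*4+1=13  i=1*2+0=2

13,2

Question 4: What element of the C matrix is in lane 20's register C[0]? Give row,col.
5,0

20: g=5,t=0
[0] (5+0,0*2+0) = (5,0)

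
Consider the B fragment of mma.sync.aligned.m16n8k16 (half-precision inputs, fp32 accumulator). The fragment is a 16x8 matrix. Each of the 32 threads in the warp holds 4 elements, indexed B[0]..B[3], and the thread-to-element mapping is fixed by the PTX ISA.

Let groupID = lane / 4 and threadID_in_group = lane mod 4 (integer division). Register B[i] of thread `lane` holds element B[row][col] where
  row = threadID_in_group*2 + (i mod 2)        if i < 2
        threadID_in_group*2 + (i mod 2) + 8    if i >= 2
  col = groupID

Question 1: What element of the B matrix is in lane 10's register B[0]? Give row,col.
lane 10: gr=2 (10/4), th=2 (10%4)
i=0: r=2*2+0+0=4, c=gr=2

4,2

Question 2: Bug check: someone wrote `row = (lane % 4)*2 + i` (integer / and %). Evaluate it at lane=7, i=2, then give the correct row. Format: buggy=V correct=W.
`(lane % 4)*2 + i`[7,2]->8
lane 7: g=1 (7/4), t=3 (7%4)
i=2: r=3*2+0+8=14, c=g=1
row: 8 vs 14

buggy=8 correct=14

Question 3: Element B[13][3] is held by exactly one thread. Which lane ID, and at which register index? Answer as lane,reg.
14,3

c=3->g=3  r=13->rb=1,t=2,b0=1
L=3*4+2=14  i=1*2+1=3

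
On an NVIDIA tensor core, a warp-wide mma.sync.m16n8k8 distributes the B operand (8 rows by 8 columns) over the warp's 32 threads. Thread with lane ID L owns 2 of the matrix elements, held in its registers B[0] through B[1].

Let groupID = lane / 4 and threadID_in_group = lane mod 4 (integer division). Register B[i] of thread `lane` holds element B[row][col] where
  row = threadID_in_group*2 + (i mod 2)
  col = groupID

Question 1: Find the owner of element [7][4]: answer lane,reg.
c=4→G=4  r=7→T=3,p=1
L=4*4+3=19  i=1=1

19,1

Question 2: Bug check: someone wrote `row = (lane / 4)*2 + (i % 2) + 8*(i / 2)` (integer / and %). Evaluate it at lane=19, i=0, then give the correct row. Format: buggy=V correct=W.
buggy=8 correct=6

`(lane / 4)*2 + (i % 2) + 8*(i / 2)`[19,0]=>8
lane 19=>19/4=4, 19 mod 4=3
i=0  r:2·3+0=>6  c:4
row: 8 vs 6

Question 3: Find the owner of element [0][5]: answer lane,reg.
20,0

c=5⇒gr=5  r=0⇒th=0,odd=0
L=5*4+0=20  i=0=0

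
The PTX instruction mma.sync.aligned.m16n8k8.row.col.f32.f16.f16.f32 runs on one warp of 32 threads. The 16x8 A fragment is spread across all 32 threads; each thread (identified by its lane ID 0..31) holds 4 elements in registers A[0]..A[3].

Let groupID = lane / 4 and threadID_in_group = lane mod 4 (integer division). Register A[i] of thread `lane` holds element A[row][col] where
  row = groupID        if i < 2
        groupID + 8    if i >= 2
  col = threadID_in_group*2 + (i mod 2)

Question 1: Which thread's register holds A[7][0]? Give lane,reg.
r=7->g=7,rb=0  c=0->t=0,b0=0
L=7*4+0=28  i=0*2+0=0

28,0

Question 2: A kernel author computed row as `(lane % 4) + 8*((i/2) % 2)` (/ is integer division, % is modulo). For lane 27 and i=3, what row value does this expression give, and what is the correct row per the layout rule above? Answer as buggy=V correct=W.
`(lane % 4) + 8*((i/2) % 2)`[27,3]⇒11
lane 27⇒27/4=6, 27 mod 4=3
i=3  r:6+8⇒14  c:2·3+1⇒7
row: 11 vs 14

buggy=11 correct=14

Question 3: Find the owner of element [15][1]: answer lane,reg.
28,3

r=15⇒gr=7,Rb=1  c=1⇒th=0,odd=1
L=7*4+0=28  i=1*2+1=3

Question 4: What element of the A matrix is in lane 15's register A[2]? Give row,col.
L=15⇒gr=15>>2=3, th=15&3=3
[2]⇒row 3+8=11  col 3·2+0=6

11,6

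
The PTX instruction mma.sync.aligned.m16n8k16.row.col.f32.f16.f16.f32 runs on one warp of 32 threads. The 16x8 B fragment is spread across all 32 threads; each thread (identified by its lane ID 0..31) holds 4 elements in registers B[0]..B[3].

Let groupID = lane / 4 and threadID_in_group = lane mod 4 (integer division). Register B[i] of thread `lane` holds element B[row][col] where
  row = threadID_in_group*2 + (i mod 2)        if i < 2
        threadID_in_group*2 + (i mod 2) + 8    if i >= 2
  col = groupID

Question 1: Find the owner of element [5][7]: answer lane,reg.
30,1

c=7→G=7  r=5→rhi=0,T=2,p=1
L=7*4+2=30  i=0*2+1=1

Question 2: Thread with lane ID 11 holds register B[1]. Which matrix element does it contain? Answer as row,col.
7,2

11: G=2,T=3
[1] (3*2+1+0,2) = (7,2)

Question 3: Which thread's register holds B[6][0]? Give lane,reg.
3,0

c:0=>grp=0  r:6=>rB=0,tig=3,lo=0
L=0*4+3=3  i=0*2+0=0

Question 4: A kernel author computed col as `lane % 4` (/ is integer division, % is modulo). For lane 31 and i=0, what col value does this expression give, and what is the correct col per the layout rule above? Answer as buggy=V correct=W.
`lane % 4`[31,0]→3
lane 31: G=7 (31/4), T=3 (31%4)
i=0: r=3*2+0+0=6, c=G=7
col: 3 vs 7

buggy=3 correct=7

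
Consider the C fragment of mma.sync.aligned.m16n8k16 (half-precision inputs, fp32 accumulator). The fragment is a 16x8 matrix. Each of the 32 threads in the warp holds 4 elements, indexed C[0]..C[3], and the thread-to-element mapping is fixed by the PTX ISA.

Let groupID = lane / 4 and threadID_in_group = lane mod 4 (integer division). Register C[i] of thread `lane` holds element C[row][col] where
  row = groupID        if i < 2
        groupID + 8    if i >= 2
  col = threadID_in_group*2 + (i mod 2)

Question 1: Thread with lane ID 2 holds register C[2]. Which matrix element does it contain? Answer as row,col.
L=2→G=2>>2=0, T=2&3=2
[2]→row 0+8=8  col 2·2+0=4

8,4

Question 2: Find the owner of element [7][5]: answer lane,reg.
30,1

r=7⇒gr=7,Rb=0  c=5⇒th=2,odd=1
L=7*4+2=30  i=0*2+1=1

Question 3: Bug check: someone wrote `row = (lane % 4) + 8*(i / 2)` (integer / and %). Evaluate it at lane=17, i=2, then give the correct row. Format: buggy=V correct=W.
buggy=9 correct=12

`(lane % 4) + 8*(i / 2)`[17,2]->9
lane 17: g=4 (17/4), t=1 (17%4)
i=2: r=4+8=12, c=1*2+0=2
row: 9 vs 12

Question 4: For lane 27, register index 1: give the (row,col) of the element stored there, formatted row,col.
L=27→G=27>>2=6, T=27&3=3
[1]→row 6+0=6  col 3·2+1=7

6,7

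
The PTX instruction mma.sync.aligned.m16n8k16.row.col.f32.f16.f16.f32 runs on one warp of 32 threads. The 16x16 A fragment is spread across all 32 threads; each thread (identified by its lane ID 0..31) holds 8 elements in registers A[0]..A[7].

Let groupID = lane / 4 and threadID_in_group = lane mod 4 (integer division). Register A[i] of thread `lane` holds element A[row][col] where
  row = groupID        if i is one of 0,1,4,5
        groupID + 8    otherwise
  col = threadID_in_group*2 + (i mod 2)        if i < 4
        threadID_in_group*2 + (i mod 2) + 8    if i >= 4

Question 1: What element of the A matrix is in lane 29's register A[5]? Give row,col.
29: G=7,T=1
[5] (7+0,1*2+1+8) = (7,11)

7,11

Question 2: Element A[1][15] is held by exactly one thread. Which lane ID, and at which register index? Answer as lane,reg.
7,5

r:1=>grp=1,rB=0  c:15=>cB=1,tig=3,lo=1
L=1*4+3=7  i=1*4+0*2+1=5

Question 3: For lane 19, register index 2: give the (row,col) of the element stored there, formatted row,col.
lane 19: g=4 (19/4), t=3 (19%4)
i=2: r=4+8=12, c=3*2+0+0=6

12,6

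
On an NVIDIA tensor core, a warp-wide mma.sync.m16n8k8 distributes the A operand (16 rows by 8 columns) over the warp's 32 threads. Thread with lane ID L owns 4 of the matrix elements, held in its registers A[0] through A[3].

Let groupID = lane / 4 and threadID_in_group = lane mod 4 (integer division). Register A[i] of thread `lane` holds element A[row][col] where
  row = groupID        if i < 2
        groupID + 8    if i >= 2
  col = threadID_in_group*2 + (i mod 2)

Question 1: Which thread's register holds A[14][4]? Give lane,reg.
r=14⇒gr=6,Rb=1  c=4⇒th=2,odd=0
L=6*4+2=26  i=1*2+0=2

26,2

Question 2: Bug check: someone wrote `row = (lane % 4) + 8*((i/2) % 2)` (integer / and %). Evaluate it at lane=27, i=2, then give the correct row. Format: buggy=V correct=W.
`(lane % 4) + 8*((i/2) % 2)`[27,2]=>11
L=27=>grp=27>>2=6, tig=27&3=3
[2]=>row 6+8=14  col 3·2+0=6
row: 11 vs 14

buggy=11 correct=14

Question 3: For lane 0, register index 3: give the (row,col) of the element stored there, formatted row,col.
lane 0=>0/4=0, 0 mod 4=0
i=3  r:0+8=>8  c:2·0+1=>1

8,1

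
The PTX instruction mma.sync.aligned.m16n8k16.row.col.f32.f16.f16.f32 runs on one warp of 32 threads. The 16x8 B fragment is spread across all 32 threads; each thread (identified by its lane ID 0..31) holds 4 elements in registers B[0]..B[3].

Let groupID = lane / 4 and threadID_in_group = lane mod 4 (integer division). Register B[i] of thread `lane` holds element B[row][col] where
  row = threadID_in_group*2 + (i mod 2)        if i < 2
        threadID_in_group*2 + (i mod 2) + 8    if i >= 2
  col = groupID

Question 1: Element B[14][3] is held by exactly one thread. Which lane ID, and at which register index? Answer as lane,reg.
15,2

c=3→G=3  r=14→rhi=1,T=3,p=0
L=3*4+3=15  i=1*2+0=2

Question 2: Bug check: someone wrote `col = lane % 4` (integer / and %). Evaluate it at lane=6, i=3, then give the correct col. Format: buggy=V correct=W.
buggy=2 correct=1

`lane % 4`[6,3]->2
lane 6: g=1 (6/4), t=2 (6%4)
i=3: r=2*2+1+8=13, c=g=1
col: 2 vs 1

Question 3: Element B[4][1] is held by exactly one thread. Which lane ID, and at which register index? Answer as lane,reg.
6,0

c:1=>grp=1  r:4=>rB=0,tig=2,lo=0
L=1*4+2=6  i=0*2+0=0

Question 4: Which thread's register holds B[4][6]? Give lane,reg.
c:6=>grp=6  r:4=>rB=0,tig=2,lo=0
L=6*4+2=26  i=0*2+0=0

26,0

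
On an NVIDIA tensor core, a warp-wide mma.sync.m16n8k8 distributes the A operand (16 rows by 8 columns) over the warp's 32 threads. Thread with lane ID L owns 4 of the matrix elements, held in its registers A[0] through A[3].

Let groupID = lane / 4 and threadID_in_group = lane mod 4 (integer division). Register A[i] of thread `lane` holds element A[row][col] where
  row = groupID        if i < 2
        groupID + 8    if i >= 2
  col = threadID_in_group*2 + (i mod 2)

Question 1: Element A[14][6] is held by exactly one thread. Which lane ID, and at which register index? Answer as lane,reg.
r:14=>grp=6,rB=1  c:6=>tig=3,lo=0
L=6*4+3=27  i=1*2+0=2

27,2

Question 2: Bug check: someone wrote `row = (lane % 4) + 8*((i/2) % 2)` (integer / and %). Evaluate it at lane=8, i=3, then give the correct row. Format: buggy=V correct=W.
buggy=8 correct=10

`(lane % 4) + 8*((i/2) % 2)`[8,3]→8
lane 8: G=2 (8/4), T=0 (8%4)
i=3: r=2+8=10, c=0*2+1=1
row: 8 vs 10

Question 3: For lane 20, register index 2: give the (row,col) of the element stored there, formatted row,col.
20: gr=5,th=0
[2] (5+8,0*2+0) = (13,0)

13,0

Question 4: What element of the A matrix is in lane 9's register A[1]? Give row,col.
2,3

lane 9: G=2 (9/4), T=1 (9%4)
i=1: r=2+0=2, c=1*2+1=3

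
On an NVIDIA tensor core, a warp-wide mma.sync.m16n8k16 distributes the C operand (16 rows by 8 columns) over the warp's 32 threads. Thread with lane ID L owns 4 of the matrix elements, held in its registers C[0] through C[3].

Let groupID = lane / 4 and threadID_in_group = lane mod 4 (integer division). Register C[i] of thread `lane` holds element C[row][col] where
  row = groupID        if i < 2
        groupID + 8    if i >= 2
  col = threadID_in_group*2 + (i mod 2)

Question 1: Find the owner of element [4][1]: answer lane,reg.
r:4=>grp=4,rB=0  c:1=>tig=0,lo=1
L=4*4+0=16  i=0*2+1=1

16,1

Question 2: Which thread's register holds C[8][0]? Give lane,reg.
r=8->g=0,rb=1  c=0->t=0,b0=0
L=0*4+0=0  i=1*2+0=2

0,2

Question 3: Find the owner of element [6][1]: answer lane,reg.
r: 6->gid=6,r8=0  c: 1->tid=0,i&1=1
L=6*4+0=24  i=0*2+1=1

24,1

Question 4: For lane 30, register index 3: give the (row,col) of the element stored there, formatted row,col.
L=30->gid=30>>2=7, tid=30&3=2
[3]->row 7+8=15  col 2·2+1=5

15,5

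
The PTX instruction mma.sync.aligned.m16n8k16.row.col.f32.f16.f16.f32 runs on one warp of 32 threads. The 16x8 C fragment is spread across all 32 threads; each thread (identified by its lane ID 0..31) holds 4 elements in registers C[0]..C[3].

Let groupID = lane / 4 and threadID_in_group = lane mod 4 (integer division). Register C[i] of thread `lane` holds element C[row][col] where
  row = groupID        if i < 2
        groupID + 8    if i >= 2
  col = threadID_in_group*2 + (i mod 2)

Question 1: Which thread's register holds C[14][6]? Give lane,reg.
r: 14->gid=6,r8=1  c: 6->tid=3,i&1=0
L=6*4+3=27  i=1*2+0=2

27,2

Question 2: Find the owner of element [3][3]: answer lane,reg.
r:3=>grp=3,rB=0  c:3=>tig=1,lo=1
L=3*4+1=13  i=0*2+1=1

13,1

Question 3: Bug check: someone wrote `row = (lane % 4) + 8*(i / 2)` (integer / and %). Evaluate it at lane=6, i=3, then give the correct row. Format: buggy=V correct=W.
`(lane % 4) + 8*(i / 2)`[6,3]=>10
lane 6=>6/4=1, 6 mod 4=2
i=3  r:1+8=>9  c:2·2+1=>5
row: 10 vs 9

buggy=10 correct=9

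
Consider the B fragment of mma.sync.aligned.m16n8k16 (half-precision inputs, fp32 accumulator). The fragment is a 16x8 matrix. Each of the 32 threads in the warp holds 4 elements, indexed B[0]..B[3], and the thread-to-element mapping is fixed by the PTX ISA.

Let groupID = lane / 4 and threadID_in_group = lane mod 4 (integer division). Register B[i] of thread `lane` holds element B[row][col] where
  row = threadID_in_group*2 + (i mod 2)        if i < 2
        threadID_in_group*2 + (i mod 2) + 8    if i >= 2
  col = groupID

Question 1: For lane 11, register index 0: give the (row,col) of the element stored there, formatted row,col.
6,2

lane 11: grp=2 (11/4), tig=3 (11%4)
i=0: r=3*2+0+0=6, c=grp=2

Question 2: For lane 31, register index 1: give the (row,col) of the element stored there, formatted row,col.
7,7

lane 31=>31/4=7, 31 mod 4=3
i=1  r:2·3+1+0=>7  c:7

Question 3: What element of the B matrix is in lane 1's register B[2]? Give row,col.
10,0

lane 1: G=0 (1/4), T=1 (1%4)
i=2: r=1*2+0+8=10, c=G=0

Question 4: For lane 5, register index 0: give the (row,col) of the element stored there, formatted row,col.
2,1

L=5->gid=5>>2=1, tid=5&3=1
[0]->row 1·2+0+0=2  col gid=1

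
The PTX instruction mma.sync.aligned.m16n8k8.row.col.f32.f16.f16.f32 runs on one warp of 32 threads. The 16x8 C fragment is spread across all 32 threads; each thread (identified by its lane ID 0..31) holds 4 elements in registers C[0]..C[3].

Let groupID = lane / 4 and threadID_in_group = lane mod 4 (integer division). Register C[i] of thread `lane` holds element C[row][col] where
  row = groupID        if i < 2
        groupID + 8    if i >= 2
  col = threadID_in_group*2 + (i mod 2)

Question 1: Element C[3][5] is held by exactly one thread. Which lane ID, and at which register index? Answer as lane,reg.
14,1

r=3→G=3,rhi=0  c=5→T=2,p=1
L=3*4+2=14  i=0*2+1=1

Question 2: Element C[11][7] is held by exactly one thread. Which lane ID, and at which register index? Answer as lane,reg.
r: 11->gid=3,r8=1  c: 7->tid=3,i&1=1
L=3*4+3=15  i=1*2+1=3

15,3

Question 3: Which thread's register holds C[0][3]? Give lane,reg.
r=0⇒gr=0,Rb=0  c=3⇒th=1,odd=1
L=0*4+1=1  i=0*2+1=1

1,1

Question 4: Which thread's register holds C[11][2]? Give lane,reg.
r=11->g=3,rb=1  c=2->t=1,b0=0
L=3*4+1=13  i=1*2+0=2

13,2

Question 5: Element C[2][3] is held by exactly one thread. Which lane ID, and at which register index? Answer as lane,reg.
r=2→G=2,rhi=0  c=3→T=1,p=1
L=2*4+1=9  i=0*2+1=1

9,1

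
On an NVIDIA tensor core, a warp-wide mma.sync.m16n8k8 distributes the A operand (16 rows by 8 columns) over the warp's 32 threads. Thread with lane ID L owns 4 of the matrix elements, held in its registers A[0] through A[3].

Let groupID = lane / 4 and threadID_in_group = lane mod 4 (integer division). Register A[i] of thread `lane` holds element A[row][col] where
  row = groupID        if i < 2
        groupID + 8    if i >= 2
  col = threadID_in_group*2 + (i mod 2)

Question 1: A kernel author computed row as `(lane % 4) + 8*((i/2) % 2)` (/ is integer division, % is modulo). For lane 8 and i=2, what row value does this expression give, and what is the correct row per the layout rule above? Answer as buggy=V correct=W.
`(lane % 4) + 8*((i/2) % 2)`[8,2]→8
lane 8→8/4=2, 8 mod 4=0
i=2  r:2+8→10  c:2·0+0→0
row: 8 vs 10

buggy=8 correct=10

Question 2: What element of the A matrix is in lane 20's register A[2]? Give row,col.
13,0

L=20->g=20>>2=5, t=20&3=0
[2]->row 5+8=13  col 0·2+0=0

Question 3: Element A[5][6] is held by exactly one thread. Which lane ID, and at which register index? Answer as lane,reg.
23,0

r=5→G=5,rhi=0  c=6→T=3,p=0
L=5*4+3=23  i=0*2+0=0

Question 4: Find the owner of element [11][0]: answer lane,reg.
r:11=>grp=3,rB=1  c:0=>tig=0,lo=0
L=3*4+0=12  i=1*2+0=2

12,2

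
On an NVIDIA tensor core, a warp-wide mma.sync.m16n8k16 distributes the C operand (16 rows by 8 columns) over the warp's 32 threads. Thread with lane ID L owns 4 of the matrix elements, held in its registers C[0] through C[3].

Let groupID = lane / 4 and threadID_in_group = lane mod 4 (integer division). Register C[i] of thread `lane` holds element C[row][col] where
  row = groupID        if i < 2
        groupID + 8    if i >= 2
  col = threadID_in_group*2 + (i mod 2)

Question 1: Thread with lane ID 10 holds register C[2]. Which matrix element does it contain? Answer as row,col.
10,4

lane 10->10/4=2, 10 mod 4=2
i=2  r:2+8->10  c:2·2+0->4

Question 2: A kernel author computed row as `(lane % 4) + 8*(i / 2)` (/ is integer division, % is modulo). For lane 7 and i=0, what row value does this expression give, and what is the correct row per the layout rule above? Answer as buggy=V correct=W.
buggy=3 correct=1

`(lane % 4) + 8*(i / 2)`[7,0]->3
lane 7->7/4=1, 7 mod 4=3
i=0  r:1+0->1  c:2·3+0->6
row: 3 vs 1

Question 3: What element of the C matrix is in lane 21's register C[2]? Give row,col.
13,2

lane 21: g=5 (21/4), t=1 (21%4)
i=2: r=5+8=13, c=1*2+0=2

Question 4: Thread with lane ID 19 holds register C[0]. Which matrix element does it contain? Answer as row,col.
lane 19: G=4 (19/4), T=3 (19%4)
i=0: r=4+0=4, c=3*2+0=6

4,6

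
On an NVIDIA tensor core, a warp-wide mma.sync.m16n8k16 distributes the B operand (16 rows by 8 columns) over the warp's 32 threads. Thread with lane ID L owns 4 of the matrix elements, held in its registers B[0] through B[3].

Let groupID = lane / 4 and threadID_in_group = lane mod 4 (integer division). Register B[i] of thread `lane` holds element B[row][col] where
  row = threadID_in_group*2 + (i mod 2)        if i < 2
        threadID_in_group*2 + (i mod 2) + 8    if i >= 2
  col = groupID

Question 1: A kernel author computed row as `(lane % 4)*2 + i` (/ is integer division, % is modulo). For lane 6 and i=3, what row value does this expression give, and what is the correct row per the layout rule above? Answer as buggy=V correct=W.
`(lane % 4)*2 + i`[6,3]⇒7
lane 6⇒6/4=1, 6 mod 4=2
i=3  r:2·2+1+8⇒13  c:1
row: 7 vs 13

buggy=7 correct=13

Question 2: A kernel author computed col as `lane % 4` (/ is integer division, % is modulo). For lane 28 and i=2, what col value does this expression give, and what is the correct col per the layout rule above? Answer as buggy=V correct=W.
`lane % 4`[28,2]->0
28: gid=7,tid=0
[2] (0*2+0+8,7) = (8,7)
col: 0 vs 7

buggy=0 correct=7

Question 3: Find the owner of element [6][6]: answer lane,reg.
27,0

c:6=>grp=6  r:6=>rB=0,tig=3,lo=0
L=6*4+3=27  i=0*2+0=0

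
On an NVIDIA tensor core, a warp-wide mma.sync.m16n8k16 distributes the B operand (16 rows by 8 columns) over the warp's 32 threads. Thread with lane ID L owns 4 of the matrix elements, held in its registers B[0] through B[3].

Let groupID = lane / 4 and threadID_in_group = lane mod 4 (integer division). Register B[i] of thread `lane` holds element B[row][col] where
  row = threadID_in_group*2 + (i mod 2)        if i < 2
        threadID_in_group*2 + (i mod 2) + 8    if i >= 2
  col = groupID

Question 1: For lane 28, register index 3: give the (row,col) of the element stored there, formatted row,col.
L=28=>grp=28>>2=7, tig=28&3=0
[3]=>row 0·2+1+8=9  col grp=7

9,7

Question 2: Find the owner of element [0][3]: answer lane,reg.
c:3=>grp=3  r:0=>rB=0,tig=0,lo=0
L=3*4+0=12  i=0*2+0=0

12,0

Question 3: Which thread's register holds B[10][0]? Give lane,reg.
c=0⇒gr=0  r=10⇒Rb=1,th=1,odd=0
L=0*4+1=1  i=1*2+0=2

1,2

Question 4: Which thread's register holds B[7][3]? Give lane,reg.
c=3⇒gr=3  r=7⇒Rb=0,th=3,odd=1
L=3*4+3=15  i=0*2+1=1

15,1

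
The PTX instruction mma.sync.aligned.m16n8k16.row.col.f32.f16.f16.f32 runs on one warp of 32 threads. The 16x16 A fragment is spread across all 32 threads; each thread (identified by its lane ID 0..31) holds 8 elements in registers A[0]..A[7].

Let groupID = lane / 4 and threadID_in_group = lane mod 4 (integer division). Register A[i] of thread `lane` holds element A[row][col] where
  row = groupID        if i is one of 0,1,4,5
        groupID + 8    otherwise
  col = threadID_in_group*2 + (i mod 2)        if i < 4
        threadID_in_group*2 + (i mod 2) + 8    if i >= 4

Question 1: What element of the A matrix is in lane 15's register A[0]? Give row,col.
3,6

lane 15: g=3 (15/4), t=3 (15%4)
i=0: r=3+0=3, c=3*2+0+0=6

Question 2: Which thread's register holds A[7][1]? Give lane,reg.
r=7→G=7,rhi=0  c=1→chi=0,T=0,p=1
L=7*4+0=28  i=0*4+0*2+1=1

28,1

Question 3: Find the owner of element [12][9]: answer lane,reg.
r:12=>grp=4,rB=1  c:9=>cB=1,tig=0,lo=1
L=4*4+0=16  i=1*4+1*2+1=7

16,7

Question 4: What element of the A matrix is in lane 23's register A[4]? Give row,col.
5,14

23: G=5,T=3
[4] (5+0,3*2+0+8) = (5,14)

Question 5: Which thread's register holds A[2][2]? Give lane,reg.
9,0

r=2→G=2,rhi=0  c=2→chi=0,T=1,p=0
L=2*4+1=9  i=0*4+0*2+0=0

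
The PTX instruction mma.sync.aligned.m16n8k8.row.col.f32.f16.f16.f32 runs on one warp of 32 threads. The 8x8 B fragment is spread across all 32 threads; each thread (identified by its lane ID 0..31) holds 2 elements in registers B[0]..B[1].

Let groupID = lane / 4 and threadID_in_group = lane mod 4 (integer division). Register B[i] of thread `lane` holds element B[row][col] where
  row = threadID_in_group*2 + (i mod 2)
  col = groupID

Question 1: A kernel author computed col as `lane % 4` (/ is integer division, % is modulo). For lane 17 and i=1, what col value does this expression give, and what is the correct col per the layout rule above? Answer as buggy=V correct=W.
buggy=1 correct=4

`lane % 4`[17,1]->1
L=17->g=17>>2=4, t=17&3=1
[1]->row 1·2+1=3  col g=4
col: 1 vs 4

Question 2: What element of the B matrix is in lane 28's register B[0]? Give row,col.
0,7

L=28->g=28>>2=7, t=28&3=0
[0]->row 0·2+0=0  col g=7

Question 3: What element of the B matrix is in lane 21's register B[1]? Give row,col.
lane 21: gid=5 (21/4), tid=1 (21%4)
i=1: r=1*2+1=3, c=gid=5

3,5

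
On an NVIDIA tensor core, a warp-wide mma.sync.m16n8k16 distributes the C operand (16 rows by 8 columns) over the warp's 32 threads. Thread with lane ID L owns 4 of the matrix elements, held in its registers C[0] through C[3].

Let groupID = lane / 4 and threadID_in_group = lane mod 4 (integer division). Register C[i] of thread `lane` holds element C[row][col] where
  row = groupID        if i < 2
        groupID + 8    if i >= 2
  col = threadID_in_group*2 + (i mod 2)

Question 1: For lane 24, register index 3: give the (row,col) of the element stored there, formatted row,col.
14,1

24: g=6,t=0
[3] (6+8,0*2+1) = (14,1)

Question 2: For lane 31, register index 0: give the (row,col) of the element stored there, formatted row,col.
31: gr=7,th=3
[0] (7+0,3*2+0) = (7,6)

7,6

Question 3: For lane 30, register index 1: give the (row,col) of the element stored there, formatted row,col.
lane 30: g=7 (30/4), t=2 (30%4)
i=1: r=7+0=7, c=2*2+1=5

7,5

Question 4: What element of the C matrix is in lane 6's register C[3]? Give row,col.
lane 6=>6/4=1, 6 mod 4=2
i=3  r:1+8=>9  c:2·2+1=>5

9,5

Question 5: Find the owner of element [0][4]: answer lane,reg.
r: 0->gid=0,r8=0  c: 4->tid=2,i&1=0
L=0*4+2=2  i=0*2+0=0

2,0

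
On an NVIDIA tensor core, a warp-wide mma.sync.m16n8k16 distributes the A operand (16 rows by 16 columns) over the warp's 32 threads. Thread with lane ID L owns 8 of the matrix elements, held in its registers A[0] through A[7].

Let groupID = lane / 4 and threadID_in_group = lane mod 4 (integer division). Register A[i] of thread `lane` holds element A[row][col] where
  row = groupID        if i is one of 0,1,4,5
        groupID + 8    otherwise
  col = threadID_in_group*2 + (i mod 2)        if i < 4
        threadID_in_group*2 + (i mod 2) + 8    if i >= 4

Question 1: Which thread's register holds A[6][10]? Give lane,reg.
25,4

r:6=>grp=6,rB=0  c:10=>cB=1,tig=1,lo=0
L=6*4+1=25  i=1*4+0*2+0=4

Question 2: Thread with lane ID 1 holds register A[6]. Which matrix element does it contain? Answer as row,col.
8,10

lane 1: g=0 (1/4), t=1 (1%4)
i=6: r=0+8=8, c=1*2+0+8=10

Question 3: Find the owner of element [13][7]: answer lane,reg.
r:13=>grp=5,rB=1  c:7=>cB=0,tig=3,lo=1
L=5*4+3=23  i=0*4+1*2+1=3

23,3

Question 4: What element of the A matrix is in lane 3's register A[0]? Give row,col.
0,6

lane 3=>3/4=0, 3 mod 4=3
i=0  r:0+0=>0  c:2·3+0+0=>6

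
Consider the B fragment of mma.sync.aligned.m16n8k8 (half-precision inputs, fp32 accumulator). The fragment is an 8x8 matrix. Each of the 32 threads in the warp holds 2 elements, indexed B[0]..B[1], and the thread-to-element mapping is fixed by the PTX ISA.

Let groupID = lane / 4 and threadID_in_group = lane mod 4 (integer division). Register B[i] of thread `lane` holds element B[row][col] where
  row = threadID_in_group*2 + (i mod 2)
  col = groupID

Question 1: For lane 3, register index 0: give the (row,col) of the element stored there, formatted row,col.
6,0

lane 3⇒3/4=0, 3 mod 4=3
i=0  r:2·3+0⇒6  c:0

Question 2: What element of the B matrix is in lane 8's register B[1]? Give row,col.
8: G=2,T=0
[1] (0*2+1,2) = (1,2)

1,2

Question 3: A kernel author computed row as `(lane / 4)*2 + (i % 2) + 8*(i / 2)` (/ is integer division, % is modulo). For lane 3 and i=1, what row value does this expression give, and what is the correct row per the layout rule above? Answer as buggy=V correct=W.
`(lane / 4)*2 + (i % 2) + 8*(i / 2)`[3,1]→1
lane 3: G=0 (3/4), T=3 (3%4)
i=1: r=3*2+1=7, c=G=0
row: 1 vs 7

buggy=1 correct=7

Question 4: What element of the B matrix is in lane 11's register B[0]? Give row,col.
6,2

L=11->gid=11>>2=2, tid=11&3=3
[0]->row 3·2+0=6  col gid=2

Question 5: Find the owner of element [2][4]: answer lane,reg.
17,0

c=4→G=4  r=2→T=1,p=0
L=4*4+1=17  i=0=0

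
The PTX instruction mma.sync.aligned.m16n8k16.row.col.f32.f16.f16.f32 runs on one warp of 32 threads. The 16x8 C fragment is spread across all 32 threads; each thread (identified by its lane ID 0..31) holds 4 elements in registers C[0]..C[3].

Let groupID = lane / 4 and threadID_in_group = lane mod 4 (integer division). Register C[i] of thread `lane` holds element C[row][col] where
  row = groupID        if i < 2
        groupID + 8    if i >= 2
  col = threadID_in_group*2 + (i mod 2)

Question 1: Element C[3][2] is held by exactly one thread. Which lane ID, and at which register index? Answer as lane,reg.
r=3⇒gr=3,Rb=0  c=2⇒th=1,odd=0
L=3*4+1=13  i=0*2+0=0

13,0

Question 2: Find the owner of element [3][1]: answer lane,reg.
r: 3->gid=3,r8=0  c: 1->tid=0,i&1=1
L=3*4+0=12  i=0*2+1=1

12,1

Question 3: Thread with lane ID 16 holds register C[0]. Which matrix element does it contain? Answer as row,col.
lane 16⇒16/4=4, 16 mod 4=0
i=0  r:4+0⇒4  c:2·0+0⇒0

4,0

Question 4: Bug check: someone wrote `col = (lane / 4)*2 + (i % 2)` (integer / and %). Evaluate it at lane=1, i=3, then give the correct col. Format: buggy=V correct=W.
`(lane / 4)*2 + (i % 2)`[1,3]->1
lane 1: gid=0 (1/4), tid=1 (1%4)
i=3: r=0+8=8, c=1*2+1=3
col: 1 vs 3

buggy=1 correct=3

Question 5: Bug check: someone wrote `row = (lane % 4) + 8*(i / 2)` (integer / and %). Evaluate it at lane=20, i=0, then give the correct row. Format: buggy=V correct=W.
`(lane % 4) + 8*(i / 2)`[20,0]⇒0
lane 20: gr=5 (20/4), th=0 (20%4)
i=0: r=5+0=5, c=0*2+0=0
row: 0 vs 5

buggy=0 correct=5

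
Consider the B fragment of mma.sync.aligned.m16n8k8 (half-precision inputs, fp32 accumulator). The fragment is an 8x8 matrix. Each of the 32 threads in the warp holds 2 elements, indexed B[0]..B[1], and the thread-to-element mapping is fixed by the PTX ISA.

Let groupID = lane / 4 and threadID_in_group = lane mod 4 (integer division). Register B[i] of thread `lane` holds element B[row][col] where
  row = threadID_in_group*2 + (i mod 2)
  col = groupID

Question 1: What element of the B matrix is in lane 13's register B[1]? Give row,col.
13: grp=3,tig=1
[1] (1*2+1,3) = (3,3)

3,3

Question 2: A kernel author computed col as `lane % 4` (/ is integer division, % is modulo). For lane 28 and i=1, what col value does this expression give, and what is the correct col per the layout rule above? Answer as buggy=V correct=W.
`lane % 4`[28,1]->0
L=28->g=28>>2=7, t=28&3=0
[1]->row 0·2+1=1  col g=7
col: 0 vs 7

buggy=0 correct=7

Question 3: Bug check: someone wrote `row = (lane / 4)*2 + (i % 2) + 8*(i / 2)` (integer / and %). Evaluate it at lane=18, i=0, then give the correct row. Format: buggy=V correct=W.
buggy=8 correct=4

`(lane / 4)*2 + (i % 2) + 8*(i / 2)`[18,0]->8
L=18->gid=18>>2=4, tid=18&3=2
[0]->row 2·2+0=4  col gid=4
row: 8 vs 4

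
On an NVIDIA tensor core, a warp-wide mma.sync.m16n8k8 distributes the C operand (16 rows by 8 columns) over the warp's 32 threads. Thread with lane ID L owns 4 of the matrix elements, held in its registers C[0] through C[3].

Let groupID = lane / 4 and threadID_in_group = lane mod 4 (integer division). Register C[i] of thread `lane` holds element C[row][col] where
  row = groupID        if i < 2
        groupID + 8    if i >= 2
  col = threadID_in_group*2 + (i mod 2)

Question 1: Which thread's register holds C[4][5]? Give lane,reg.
r:4=>grp=4,rB=0  c:5=>tig=2,lo=1
L=4*4+2=18  i=0*2+1=1

18,1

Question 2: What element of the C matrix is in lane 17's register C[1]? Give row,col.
lane 17: gid=4 (17/4), tid=1 (17%4)
i=1: r=4+0=4, c=1*2+1=3

4,3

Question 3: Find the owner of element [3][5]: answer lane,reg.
14,1

r=3⇒gr=3,Rb=0  c=5⇒th=2,odd=1
L=3*4+2=14  i=0*2+1=1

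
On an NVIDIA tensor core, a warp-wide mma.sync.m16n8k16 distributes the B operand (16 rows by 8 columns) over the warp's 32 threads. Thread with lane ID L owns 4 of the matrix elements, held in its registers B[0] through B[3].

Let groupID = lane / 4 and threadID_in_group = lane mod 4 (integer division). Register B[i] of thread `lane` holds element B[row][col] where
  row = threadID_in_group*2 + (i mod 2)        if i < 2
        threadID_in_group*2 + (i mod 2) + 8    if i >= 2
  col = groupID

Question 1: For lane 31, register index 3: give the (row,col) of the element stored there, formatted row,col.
15,7

L=31->gid=31>>2=7, tid=31&3=3
[3]->row 3·2+1+8=15  col gid=7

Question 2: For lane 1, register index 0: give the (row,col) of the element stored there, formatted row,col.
1: gr=0,th=1
[0] (1*2+0+0,0) = (2,0)

2,0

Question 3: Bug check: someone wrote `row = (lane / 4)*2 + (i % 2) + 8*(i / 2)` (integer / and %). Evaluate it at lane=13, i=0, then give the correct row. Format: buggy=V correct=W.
buggy=6 correct=2

`(lane / 4)*2 + (i % 2) + 8*(i / 2)`[13,0]→6
13: G=3,T=1
[0] (1*2+0+0,3) = (2,3)
row: 6 vs 2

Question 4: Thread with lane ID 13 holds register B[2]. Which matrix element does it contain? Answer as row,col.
10,3

13: g=3,t=1
[2] (1*2+0+8,3) = (10,3)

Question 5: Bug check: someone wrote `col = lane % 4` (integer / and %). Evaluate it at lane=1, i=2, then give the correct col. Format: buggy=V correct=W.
buggy=1 correct=0

`lane % 4`[1,2]->1
lane 1->1/4=0, 1 mod 4=1
i=2  r:2·1+0+8->10  c:0
col: 1 vs 0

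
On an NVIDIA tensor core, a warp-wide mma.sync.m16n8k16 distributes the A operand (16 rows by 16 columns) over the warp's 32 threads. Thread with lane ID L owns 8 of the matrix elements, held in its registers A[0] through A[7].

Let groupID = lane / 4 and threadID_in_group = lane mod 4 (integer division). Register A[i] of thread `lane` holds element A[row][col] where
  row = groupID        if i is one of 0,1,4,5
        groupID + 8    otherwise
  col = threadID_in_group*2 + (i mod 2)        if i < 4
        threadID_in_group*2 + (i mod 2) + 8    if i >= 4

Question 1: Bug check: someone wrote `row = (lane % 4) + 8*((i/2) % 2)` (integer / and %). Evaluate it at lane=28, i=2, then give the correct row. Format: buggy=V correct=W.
`(lane % 4) + 8*((i/2) % 2)`[28,2]->8
lane 28: gid=7 (28/4), tid=0 (28%4)
i=2: r=7+8=15, c=0*2+0+0=0
row: 8 vs 15

buggy=8 correct=15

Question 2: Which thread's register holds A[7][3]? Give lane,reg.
29,1

r=7⇒gr=7,Rb=0  c=3⇒Cb=0,th=1,odd=1
L=7*4+1=29  i=0*4+0*2+1=1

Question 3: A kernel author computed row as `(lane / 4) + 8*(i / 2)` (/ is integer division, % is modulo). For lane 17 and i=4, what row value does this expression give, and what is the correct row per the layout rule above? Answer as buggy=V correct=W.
`(lane / 4) + 8*(i / 2)`[17,4]->20
17: gid=4,tid=1
[4] (4+0,1*2+0+8) = (4,10)
row: 20 vs 4

buggy=20 correct=4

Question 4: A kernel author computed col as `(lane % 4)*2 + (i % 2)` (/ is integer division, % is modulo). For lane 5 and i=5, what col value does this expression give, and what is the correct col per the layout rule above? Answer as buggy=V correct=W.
buggy=3 correct=11

`(lane % 4)*2 + (i % 2)`[5,5]->3
L=5->g=5>>2=1, t=5&3=1
[5]->row 1+0=1  col 1·2+1+8=11
col: 3 vs 11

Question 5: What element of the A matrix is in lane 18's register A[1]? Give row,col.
lane 18⇒18/4=4, 18 mod 4=2
i=1  r:4+0⇒4  c:2·2+1+0⇒5

4,5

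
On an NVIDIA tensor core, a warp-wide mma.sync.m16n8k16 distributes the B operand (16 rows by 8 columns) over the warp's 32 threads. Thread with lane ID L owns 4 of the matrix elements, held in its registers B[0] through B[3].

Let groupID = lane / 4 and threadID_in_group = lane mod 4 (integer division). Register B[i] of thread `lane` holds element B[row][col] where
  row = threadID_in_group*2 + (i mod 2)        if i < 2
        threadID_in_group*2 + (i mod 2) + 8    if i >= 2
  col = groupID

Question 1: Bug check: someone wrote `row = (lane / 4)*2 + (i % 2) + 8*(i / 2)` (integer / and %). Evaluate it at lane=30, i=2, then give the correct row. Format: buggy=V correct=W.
buggy=22 correct=12

`(lane / 4)*2 + (i % 2) + 8*(i / 2)`[30,2]⇒22
30: gr=7,th=2
[2] (2*2+0+8,7) = (12,7)
row: 22 vs 12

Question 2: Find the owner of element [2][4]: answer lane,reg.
c=4⇒gr=4  r=2⇒Rb=0,th=1,odd=0
L=4*4+1=17  i=0*2+0=0

17,0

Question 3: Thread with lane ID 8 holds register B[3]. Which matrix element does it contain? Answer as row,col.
9,2

L=8⇒gr=8>>2=2, th=8&3=0
[3]⇒row 0·2+1+8=9  col gr=2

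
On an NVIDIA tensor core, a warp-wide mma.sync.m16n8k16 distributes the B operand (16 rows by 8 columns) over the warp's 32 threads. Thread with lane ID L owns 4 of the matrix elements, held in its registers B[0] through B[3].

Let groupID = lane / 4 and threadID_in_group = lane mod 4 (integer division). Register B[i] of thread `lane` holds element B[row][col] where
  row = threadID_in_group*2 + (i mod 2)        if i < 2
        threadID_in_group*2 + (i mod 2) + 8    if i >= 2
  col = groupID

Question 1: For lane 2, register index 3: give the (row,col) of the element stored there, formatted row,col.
L=2→G=2>>2=0, T=2&3=2
[3]→row 2·2+1+8=13  col G=0

13,0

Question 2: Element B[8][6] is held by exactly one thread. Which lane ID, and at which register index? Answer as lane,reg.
24,2

c=6->g=6  r=8->rb=1,t=0,b0=0
L=6*4+0=24  i=1*2+0=2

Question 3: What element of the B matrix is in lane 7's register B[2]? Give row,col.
14,1

L=7->g=7>>2=1, t=7&3=3
[2]->row 3·2+0+8=14  col g=1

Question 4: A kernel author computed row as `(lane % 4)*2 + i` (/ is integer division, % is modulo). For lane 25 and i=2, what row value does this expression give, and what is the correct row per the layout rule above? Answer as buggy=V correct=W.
buggy=4 correct=10

`(lane % 4)*2 + i`[25,2]->4
lane 25: gid=6 (25/4), tid=1 (25%4)
i=2: r=1*2+0+8=10, c=gid=6
row: 4 vs 10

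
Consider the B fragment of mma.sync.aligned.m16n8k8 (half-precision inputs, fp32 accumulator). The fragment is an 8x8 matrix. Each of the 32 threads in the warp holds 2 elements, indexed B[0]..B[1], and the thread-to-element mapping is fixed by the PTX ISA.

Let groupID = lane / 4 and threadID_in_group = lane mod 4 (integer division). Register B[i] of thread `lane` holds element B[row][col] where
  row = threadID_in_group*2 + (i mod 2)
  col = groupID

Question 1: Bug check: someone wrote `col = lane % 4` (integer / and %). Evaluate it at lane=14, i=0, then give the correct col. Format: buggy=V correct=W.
`lane % 4`[14,0]->2
lane 14: g=3 (14/4), t=2 (14%4)
i=0: r=2*2+0=4, c=g=3
col: 2 vs 3

buggy=2 correct=3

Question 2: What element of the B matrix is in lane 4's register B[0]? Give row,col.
0,1

lane 4->4/4=1, 4 mod 4=0
i=0  r:2·0+0->0  c:1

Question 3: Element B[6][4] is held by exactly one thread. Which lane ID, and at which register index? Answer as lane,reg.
19,0

c:4=>grp=4  r:6=>tig=3,lo=0
L=4*4+3=19  i=0=0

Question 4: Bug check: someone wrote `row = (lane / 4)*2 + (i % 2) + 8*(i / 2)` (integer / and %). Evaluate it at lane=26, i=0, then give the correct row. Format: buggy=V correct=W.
`(lane / 4)*2 + (i % 2) + 8*(i / 2)`[26,0]->12
lane 26: g=6 (26/4), t=2 (26%4)
i=0: r=2*2+0=4, c=g=6
row: 12 vs 4

buggy=12 correct=4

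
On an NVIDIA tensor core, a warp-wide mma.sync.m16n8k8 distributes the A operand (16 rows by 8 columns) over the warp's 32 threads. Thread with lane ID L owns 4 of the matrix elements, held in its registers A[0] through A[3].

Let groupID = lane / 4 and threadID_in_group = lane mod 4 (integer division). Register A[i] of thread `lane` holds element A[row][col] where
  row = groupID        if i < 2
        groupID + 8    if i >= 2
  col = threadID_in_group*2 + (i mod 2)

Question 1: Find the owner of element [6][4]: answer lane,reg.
r=6⇒gr=6,Rb=0  c=4⇒th=2,odd=0
L=6*4+2=26  i=0*2+0=0

26,0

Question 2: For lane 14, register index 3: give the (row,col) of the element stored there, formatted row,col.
11,5

L=14->gid=14>>2=3, tid=14&3=2
[3]->row 3+8=11  col 2·2+1=5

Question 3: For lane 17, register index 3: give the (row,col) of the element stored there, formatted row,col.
lane 17: grp=4 (17/4), tig=1 (17%4)
i=3: r=4+8=12, c=1*2+1=3

12,3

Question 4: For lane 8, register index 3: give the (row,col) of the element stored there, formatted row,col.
10,1

lane 8->8/4=2, 8 mod 4=0
i=3  r:2+8->10  c:2·0+1->1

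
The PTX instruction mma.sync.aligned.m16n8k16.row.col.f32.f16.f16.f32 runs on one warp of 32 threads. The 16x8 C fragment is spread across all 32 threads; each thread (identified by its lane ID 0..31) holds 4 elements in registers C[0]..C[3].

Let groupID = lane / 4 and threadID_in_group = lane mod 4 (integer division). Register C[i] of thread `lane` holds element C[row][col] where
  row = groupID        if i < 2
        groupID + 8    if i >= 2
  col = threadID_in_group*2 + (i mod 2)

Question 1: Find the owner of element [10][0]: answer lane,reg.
r=10→G=2,rhi=1  c=0→T=0,p=0
L=2*4+0=8  i=1*2+0=2

8,2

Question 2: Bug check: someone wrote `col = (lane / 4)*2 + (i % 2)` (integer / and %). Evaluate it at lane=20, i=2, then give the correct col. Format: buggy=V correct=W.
buggy=10 correct=0

`(lane / 4)*2 + (i % 2)`[20,2]=>10
20: grp=5,tig=0
[2] (5+8,0*2+0) = (13,0)
col: 10 vs 0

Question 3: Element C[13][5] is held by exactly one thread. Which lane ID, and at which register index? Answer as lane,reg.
r=13⇒gr=5,Rb=1  c=5⇒th=2,odd=1
L=5*4+2=22  i=1*2+1=3

22,3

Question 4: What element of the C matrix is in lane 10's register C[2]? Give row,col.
10,4

L=10=>grp=10>>2=2, tig=10&3=2
[2]=>row 2+8=10  col 2·2+0=4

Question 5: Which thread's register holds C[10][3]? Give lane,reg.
r: 10->gid=2,r8=1  c: 3->tid=1,i&1=1
L=2*4+1=9  i=1*2+1=3

9,3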